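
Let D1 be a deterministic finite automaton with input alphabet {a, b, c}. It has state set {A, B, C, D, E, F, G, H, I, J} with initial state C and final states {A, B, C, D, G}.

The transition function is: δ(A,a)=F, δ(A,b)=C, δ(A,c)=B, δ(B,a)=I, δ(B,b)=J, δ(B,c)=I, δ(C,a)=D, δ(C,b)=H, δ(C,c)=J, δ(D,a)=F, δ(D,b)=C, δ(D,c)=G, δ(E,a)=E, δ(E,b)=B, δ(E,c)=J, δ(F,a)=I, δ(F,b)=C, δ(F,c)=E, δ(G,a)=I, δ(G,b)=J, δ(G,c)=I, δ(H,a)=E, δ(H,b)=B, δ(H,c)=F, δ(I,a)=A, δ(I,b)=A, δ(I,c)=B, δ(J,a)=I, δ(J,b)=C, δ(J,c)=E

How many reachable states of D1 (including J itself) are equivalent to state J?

All states are reachable from the start state.
Initial partition by acceptance: {A,B,C,D,G} | {E,F,H,I,J}.
On input a, block {A,B,C,D,G} splits into {A,B,D,G} and {C}.
On input b, block {A,B,D,G} splits into {A,D} and {B,G}.
On input a, block {E,F,H,I,J} splits into {E,F,H,J} and {I}.
Refine {E,F,H,J} on symbol a: members go to different blocks, giving {E,H} and {F,J}.
No further refinement is possible. Final partition (6 blocks): {A,D} | {E,H} | {C} | {B,G} | {I} | {F,J}.
State J belongs to the block {F,J}, which has 2 states.

2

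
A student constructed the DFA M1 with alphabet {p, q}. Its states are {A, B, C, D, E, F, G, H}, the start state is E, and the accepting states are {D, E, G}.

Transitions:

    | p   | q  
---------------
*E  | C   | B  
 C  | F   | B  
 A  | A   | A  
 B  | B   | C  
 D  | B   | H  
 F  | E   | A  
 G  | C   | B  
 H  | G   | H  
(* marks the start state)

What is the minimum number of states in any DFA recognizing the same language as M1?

States {D,G,H} cannot be reached from the start state, so discard them.
P0 = {E} | {A,B,C,F}.
On input p, block {A,B,C,F} splits into {A,B,C} and {F}.
Refine {A,B,C} on symbol p: members go to different blocks, giving {A,B} and {C}.
On input q, block {A,B} splits into {A} and {B}.
No further refinement is possible. Final partition (5 blocks): {E} | {A} | {F} | {C} | {B}.

5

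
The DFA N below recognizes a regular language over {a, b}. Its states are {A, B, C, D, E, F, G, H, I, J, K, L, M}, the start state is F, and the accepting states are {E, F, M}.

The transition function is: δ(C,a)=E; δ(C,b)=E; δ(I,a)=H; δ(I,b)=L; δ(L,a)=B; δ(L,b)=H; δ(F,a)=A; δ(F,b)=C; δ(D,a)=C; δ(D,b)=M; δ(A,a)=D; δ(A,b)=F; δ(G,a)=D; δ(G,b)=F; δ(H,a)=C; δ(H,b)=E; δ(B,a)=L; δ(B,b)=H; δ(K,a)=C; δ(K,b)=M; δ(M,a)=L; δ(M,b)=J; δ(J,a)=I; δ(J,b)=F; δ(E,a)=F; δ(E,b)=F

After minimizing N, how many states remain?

States {G,K} cannot be reached from the start state, so discard them.
Initial partition by acceptance: {E,F,M} | {A,B,C,D,H,I,J,L}.
Split {E,F,M} by δ(·,a) → {F,M} and {E}.
Split {A,B,C,D,H,I,J,L} by δ(·,a) → {A,B,D,H,I,J,L} and {C}.
Split {F,M} by δ(·,b) → {F} and {M}.
Split {A,B,D,H,I,J,L} by δ(·,a) → {A,B,I,J,L} and {D,H}.
Refine {A,B,I,J,L} on symbol a: members go to different blocks, giving {B,J,L} and {A,I}.
On input a, block {B,J,L} splits into {B,L} and {J}.
Refine {D,H} on symbol b: members go to different blocks, giving {D} and {H}.
On input a, block {A,I} splits into {A} and {I}.
The partition is now stable with 10 blocks: {F} | {B,L} | {E} | {C} | {M} | {D} | {A} | {J} | {H} | {I}.

10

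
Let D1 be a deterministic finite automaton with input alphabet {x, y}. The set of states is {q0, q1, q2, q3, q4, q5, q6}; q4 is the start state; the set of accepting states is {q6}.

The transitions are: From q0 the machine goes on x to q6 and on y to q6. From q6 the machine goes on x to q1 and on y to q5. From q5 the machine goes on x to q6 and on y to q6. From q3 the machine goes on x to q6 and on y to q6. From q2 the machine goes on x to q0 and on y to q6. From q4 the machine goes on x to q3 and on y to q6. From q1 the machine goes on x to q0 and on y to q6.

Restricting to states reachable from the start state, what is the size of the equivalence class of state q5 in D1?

First remove the unreachable states {q2}; 6 states remain.
P0 = {q6} | {q0,q1,q3,q4,q5}.
Split {q0,q1,q3,q4,q5} by δ(·,x) → {q0,q3,q5} and {q1,q4}.
No further refinement is possible. Final partition (3 blocks): {q6} | {q0,q3,q5} | {q1,q4}.
The equivalence class containing q5 is {q0,q3,q5}, of size 3.

3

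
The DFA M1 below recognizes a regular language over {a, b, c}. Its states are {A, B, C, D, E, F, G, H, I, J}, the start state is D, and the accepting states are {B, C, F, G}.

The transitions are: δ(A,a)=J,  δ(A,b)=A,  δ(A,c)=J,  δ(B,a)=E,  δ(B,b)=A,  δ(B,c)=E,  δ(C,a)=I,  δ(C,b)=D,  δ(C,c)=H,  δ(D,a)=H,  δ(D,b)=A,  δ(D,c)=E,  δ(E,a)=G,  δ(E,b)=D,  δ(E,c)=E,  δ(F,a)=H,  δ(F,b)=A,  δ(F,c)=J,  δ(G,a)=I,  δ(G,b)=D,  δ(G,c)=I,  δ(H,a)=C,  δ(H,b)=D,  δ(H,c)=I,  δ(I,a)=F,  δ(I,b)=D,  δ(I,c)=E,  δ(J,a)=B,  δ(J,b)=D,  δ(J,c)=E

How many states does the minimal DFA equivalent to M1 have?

3

Start with accepting vs non-accepting: {B,C,F,G} | {A,D,E,H,I,J}.
Split {A,D,E,H,I,J} by δ(·,a) → {E,H,I,J} and {A,D}.
Stable partition: {B,C,F,G} | {E,H,I,J} | {A,D} — 3 equivalence classes.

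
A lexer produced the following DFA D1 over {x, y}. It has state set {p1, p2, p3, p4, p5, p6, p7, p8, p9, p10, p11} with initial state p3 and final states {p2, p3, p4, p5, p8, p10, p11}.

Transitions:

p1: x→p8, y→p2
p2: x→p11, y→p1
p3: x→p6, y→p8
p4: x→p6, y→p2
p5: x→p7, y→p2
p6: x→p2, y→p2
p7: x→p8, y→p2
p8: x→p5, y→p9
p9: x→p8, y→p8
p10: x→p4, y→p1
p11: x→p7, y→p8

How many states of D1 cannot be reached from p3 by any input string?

No path from p3 leads to p4, p10; the other 9 states are all reachable.

2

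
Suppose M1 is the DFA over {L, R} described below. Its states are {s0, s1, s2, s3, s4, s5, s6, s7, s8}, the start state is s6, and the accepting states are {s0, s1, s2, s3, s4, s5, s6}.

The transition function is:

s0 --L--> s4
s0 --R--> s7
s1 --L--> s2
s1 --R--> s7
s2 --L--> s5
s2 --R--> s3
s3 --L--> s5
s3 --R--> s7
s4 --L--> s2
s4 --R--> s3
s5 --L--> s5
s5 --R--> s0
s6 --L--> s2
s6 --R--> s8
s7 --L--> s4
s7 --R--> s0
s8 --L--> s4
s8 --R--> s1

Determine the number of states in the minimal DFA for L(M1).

3

Every state is reachable, so we keep all 9.
Initial partition by acceptance: {s0,s1,s2,s3,s4,s5,s6} | {s7,s8}.
Split {s0,s1,s2,s3,s4,s5,s6} by δ(·,R) → {s0,s1,s3,s6} and {s2,s4,s5}.
The partition is now stable with 3 blocks: {s0,s1,s3,s6} | {s7,s8} | {s2,s4,s5}.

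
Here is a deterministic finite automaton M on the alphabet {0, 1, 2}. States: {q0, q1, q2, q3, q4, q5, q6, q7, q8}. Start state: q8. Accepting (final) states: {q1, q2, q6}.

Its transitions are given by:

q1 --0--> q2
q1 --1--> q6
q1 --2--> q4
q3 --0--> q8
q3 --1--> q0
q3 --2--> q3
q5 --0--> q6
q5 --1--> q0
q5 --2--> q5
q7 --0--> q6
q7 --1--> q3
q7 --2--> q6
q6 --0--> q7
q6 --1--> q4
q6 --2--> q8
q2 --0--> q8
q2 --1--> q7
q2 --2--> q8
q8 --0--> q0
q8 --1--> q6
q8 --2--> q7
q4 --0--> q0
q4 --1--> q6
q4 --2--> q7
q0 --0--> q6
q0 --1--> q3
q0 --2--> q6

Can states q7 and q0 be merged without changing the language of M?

First remove the unreachable states {q1,q2,q5}; 6 states remain.
P0 = {q6} | {q0,q3,q4,q7,q8}.
Refine {q0,q3,q4,q7,q8} on symbol 0: members go to different blocks, giving {q3,q4,q8} and {q0,q7}.
Refine {q3,q4,q8} on symbol 0: members go to different blocks, giving {q4,q8} and {q3}.
Stable partition: {q6} | {q4,q8} | {q0,q7} | {q3} — 4 equivalence classes.
q7 and q0 lie in the same block of the stable partition, so they are equivalent — no string distinguishes them.

Yes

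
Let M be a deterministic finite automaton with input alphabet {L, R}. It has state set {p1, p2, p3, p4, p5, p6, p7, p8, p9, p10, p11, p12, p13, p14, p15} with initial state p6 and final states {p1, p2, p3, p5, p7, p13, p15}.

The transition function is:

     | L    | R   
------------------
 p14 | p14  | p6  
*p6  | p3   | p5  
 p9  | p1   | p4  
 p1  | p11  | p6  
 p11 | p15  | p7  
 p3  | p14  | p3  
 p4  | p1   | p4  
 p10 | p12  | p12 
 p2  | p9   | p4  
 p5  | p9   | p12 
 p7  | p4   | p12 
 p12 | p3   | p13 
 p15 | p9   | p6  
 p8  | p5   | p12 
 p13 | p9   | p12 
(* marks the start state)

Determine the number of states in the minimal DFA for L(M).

First remove the unreachable states {p2,p8,p10}; 12 states remain.
Initial partition by acceptance: {p1,p3,p5,p7,p13,p15} | {p4,p6,p9,p11,p12,p14}.
On input R, block {p1,p3,p5,p7,p13,p15} splits into {p1,p5,p7,p13,p15} and {p3}.
Refine {p4,p6,p9,p11,p12,p14} on symbol L: members go to different blocks, giving {p4,p9,p11} and {p6,p12} and {p14}.
Refine {p4,p9,p11} on symbol R: members go to different blocks, giving {p4,p9} and {p11}.
Split {p1,p5,p7,p13,p15} by δ(·,L) → {p5,p7,p13,p15} and {p1}.
The partition is now stable with 7 blocks: {p5,p7,p13,p15} | {p4,p9} | {p3} | {p6,p12} | {p14} | {p11} | {p1}.

7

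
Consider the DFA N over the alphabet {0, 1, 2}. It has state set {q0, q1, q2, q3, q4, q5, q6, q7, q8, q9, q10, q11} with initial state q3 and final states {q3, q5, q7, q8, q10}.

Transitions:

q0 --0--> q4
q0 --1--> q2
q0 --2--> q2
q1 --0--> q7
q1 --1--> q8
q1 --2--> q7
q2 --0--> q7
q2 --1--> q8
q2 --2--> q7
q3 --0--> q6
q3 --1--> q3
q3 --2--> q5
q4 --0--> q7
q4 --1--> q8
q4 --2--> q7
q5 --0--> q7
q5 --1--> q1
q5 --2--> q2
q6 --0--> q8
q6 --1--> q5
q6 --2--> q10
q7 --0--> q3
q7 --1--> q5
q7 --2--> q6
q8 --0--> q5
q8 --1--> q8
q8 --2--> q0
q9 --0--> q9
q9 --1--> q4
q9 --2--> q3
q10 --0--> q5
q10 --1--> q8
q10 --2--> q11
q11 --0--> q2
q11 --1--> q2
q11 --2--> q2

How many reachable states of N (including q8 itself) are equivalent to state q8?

2

States {q9} cannot be reached from the start state, so discard them.
Initial partition by acceptance: {q3,q5,q7,q8,q10} | {q0,q1,q2,q4,q6,q11}.
Split {q3,q5,q7,q8,q10} by δ(·,0) → {q5,q7,q8,q10} and {q3}.
Split {q5,q7,q8,q10} by δ(·,0) → {q5,q8,q10} and {q7}.
Refine {q5,q8,q10} on symbol 0: members go to different blocks, giving {q8,q10} and {q5}.
On input 0, block {q0,q1,q2,q4,q6,q11} splits into {q1,q2,q4} and {q0,q11} and {q6}.
No further refinement is possible. Final partition (7 blocks): {q8,q10} | {q1,q2,q4} | {q3} | {q7} | {q5} | {q0,q11} | {q6}.
The equivalence class containing q8 is {q8,q10}, of size 2.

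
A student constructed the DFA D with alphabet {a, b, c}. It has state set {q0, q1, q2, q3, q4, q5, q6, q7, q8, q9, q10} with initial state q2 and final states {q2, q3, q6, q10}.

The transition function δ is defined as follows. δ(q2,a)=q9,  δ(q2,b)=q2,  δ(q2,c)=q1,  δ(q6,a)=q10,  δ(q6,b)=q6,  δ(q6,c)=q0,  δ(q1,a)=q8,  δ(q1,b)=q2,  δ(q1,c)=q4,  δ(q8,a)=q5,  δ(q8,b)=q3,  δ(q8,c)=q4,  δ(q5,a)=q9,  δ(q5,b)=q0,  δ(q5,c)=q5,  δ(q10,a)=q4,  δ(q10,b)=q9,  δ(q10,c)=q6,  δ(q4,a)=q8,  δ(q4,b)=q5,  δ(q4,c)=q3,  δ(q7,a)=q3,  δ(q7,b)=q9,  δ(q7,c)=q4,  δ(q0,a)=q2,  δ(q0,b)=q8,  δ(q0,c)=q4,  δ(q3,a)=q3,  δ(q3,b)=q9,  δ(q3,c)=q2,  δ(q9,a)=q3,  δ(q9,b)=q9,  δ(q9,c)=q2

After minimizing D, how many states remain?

8

First remove the unreachable states {q6,q7,q10}; 8 states remain.
Initial partition by acceptance: {q2,q3} | {q0,q1,q4,q5,q8,q9}.
On input a, block {q2,q3} splits into {q2} and {q3}.
On input a, block {q0,q1,q4,q5,q8,q9} splits into {q1,q4,q5,q8} and {q0} and {q9}.
Refine {q1,q4,q5,q8} on symbol a: members go to different blocks, giving {q1,q4,q8} and {q5}.
Split {q1,q4,q8} by δ(·,a) → {q1,q4} and {q8}.
On input b, block {q1,q4} splits into {q1} and {q4}.
The partition is now stable with 8 blocks: {q2} | {q1} | {q3} | {q0} | {q9} | {q5} | {q8} | {q4}.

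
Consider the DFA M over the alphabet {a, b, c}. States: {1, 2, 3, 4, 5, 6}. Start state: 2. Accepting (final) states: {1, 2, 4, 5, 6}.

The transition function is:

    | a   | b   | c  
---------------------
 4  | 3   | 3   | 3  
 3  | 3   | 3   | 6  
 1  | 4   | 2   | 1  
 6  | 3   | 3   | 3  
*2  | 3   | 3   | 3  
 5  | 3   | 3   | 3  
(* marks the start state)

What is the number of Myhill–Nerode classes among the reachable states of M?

States {1,4,5} cannot be reached from the start state, so discard them.
Start with accepting vs non-accepting: {2,6} | {3}.
The partition is now stable with 2 blocks: {2,6} | {3}.

2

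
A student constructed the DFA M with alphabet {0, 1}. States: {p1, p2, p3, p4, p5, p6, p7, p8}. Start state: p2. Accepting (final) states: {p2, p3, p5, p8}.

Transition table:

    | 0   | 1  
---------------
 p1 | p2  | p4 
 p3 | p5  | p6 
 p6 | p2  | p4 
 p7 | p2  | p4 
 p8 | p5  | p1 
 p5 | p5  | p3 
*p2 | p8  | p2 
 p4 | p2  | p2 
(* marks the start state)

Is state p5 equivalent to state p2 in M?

No

States {p7} cannot be reached from the start state, so discard them.
Start with accepting vs non-accepting: {p2,p3,p5,p8} | {p1,p4,p6}.
Split {p2,p3,p5,p8} by δ(·,1) → {p2,p5} and {p3,p8}.
Refine {p2,p5} on symbol 0: members go to different blocks, giving {p2} and {p5}.
Refine {p1,p4,p6} on symbol 1: members go to different blocks, giving {p1,p6} and {p4}.
The partition is now stable with 5 blocks: {p2} | {p1,p6} | {p3,p8} | {p5} | {p4}.
p5 and p2 end up in different blocks, so they are distinguishable. For instance, the string '01' is accepted from only p5.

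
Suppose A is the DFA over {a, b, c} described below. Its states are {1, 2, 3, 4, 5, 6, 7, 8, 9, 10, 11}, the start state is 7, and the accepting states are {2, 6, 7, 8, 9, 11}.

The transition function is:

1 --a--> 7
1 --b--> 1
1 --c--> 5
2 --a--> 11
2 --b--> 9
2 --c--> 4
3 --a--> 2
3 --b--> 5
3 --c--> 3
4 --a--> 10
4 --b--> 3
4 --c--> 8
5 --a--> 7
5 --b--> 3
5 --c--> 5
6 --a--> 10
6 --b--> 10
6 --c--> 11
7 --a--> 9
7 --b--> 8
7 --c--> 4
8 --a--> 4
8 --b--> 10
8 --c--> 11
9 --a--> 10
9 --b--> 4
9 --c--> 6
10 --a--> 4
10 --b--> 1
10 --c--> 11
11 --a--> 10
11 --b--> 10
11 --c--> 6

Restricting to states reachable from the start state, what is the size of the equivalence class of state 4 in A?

2

Every state is reachable, so we keep all 11.
Start with accepting vs non-accepting: {2,6,7,8,9,11} | {1,3,4,5,10}.
Refine {2,6,7,8,9,11} on symbol a: members go to different blocks, giving {6,8,9,11} and {2,7}.
Refine {1,3,4,5,10} on symbol a: members go to different blocks, giving {1,3,5} and {4,10}.
No further refinement is possible. Final partition (4 blocks): {6,8,9,11} | {1,3,5} | {2,7} | {4,10}.
State 4 belongs to the block {4,10}, which has 2 states.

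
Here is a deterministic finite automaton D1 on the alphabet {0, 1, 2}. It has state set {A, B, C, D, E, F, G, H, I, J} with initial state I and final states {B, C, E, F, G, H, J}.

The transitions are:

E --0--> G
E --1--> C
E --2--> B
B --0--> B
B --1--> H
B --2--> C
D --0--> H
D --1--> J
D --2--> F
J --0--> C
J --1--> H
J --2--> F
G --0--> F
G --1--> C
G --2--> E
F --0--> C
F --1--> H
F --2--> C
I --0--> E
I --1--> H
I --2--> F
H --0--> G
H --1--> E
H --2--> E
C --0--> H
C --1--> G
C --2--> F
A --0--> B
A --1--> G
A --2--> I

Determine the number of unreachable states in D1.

BFS from I reaches {B, C, E, F, G, H, I}; the 3 state(s) A, D, J are never visited.

3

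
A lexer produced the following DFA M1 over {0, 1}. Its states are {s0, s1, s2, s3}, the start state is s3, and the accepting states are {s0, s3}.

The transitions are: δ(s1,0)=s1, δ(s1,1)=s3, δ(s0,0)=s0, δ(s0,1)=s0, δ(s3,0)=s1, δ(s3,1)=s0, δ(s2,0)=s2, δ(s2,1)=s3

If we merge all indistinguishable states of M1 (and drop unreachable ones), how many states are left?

3

States {s2} cannot be reached from the start state, so discard them.
P0 = {s0,s3} | {s1}.
Split {s0,s3} by δ(·,0) → {s0} and {s3}.
The partition is now stable with 3 blocks: {s0} | {s1} | {s3}.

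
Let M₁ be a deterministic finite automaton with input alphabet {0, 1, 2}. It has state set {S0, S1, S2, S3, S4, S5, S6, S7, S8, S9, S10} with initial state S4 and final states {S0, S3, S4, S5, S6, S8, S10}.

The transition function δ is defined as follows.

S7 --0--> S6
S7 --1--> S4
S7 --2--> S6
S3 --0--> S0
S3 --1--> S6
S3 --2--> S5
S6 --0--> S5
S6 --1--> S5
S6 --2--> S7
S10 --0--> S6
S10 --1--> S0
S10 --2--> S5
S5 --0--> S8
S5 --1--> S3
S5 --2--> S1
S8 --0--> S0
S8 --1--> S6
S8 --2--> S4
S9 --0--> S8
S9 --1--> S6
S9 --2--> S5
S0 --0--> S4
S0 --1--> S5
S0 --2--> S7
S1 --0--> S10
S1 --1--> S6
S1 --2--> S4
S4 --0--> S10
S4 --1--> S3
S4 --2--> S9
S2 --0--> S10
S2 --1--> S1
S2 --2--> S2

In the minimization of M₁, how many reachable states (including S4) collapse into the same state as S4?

2

First remove the unreachable states {S2}; 10 states remain.
Initial partition by acceptance: {S0,S3,S4,S5,S6,S8,S10} | {S1,S7,S9}.
On input 2, block {S0,S3,S4,S5,S6,S8,S10} splits into {S0,S4,S5,S6} and {S3,S8,S10}.
On input 0, block {S0,S4,S5,S6} splits into {S0,S6} and {S4,S5}.
Split {S1,S7,S9} by δ(·,0) → {S1,S9} and {S7}.
No further refinement is possible. Final partition (5 blocks): {S0,S6} | {S1,S9} | {S3,S8,S10} | {S4,S5} | {S7}.
The equivalence class containing S4 is {S4,S5}, of size 2.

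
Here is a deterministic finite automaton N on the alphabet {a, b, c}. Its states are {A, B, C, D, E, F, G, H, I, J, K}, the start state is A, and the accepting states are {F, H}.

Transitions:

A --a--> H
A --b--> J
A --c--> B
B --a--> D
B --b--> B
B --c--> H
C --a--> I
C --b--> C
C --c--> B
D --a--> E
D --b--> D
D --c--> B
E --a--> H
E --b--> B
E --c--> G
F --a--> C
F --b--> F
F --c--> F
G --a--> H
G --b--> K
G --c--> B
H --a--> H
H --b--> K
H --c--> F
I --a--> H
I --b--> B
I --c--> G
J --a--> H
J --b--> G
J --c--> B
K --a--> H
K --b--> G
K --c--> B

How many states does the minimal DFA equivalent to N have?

6

Initial partition by acceptance: {F,H} | {A,B,C,D,E,G,I,J,K}.
Split {F,H} by δ(·,a) → {F} and {H}.
Refine {A,B,C,D,E,G,I,J,K} on symbol a: members go to different blocks, giving {A,E,G,I,J,K} and {B,C,D}.
Split {A,E,G,I,J,K} by δ(·,b) → {A,G,J,K} and {E,I}.
On input a, block {B,C,D} splits into {C,D} and {B}.
Stable partition: {F} | {A,G,J,K} | {H} | {C,D} | {E,I} | {B} — 6 equivalence classes.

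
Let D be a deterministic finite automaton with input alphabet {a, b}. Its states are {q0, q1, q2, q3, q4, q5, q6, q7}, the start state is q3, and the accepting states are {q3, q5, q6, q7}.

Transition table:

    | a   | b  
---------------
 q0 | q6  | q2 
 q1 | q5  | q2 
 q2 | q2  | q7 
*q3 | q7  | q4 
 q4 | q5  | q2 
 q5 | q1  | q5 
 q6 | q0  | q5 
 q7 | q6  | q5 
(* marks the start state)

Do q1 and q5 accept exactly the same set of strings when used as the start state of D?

Start with accepting vs non-accepting: {q3,q5,q6,q7} | {q0,q1,q2,q4}.
On input a, block {q3,q5,q6,q7} splits into {q3,q7} and {q5,q6}.
Refine {q3,q7} on symbol a: members go to different blocks, giving {q3} and {q7}.
Refine {q0,q1,q2,q4} on symbol a: members go to different blocks, giving {q0,q1,q4} and {q2}.
Stable partition: {q3} | {q0,q1,q4} | {q5,q6} | {q7} | {q2} — 5 equivalence classes.
q1 and q5 end up in different blocks, so they are distinguishable. For instance, the string 'ε' is accepted from only q5.

No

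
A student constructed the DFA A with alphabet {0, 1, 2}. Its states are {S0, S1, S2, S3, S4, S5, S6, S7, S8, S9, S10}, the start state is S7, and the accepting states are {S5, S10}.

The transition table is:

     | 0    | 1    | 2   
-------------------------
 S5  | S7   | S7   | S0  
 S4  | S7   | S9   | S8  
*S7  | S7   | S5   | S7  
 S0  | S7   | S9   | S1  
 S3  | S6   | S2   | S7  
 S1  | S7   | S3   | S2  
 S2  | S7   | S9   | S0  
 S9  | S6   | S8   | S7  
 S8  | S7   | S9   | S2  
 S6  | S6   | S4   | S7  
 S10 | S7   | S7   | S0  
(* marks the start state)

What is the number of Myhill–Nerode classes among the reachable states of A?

First remove the unreachable states {S10}; 10 states remain.
P0 = {S5} | {S0,S1,S2,S3,S4,S6,S7,S8,S9}.
Split {S0,S1,S2,S3,S4,S6,S7,S8,S9} by δ(·,1) → {S0,S1,S2,S3,S4,S6,S8,S9} and {S7}.
Split {S0,S1,S2,S3,S4,S6,S8,S9} by δ(·,0) → {S0,S1,S2,S4,S8} and {S3,S6,S9}.
The partition is now stable with 4 blocks: {S5} | {S0,S1,S2,S4,S8} | {S7} | {S3,S6,S9}.

4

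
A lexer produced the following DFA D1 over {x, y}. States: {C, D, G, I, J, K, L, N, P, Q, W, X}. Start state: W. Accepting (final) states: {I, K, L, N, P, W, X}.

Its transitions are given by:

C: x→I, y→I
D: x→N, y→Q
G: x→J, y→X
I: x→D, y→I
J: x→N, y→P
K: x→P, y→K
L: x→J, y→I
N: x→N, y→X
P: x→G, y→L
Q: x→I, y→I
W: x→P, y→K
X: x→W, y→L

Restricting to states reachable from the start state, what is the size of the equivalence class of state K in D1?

States {C} cannot be reached from the start state, so discard them.
Start with accepting vs non-accepting: {I,K,L,N,P,W,X} | {D,G,J,Q}.
Refine {I,K,L,N,P,W,X} on symbol x: members go to different blocks, giving {K,N,W,X} and {I,L,P}.
Split {K,N,W,X} by δ(·,x) → {N,X} and {K,W}.
On input x, block {N,X} splits into {N} and {X}.
Split {D,G,J,Q} by δ(·,x) → {D,J} and {Q} and {G}.
Refine {D,J} on symbol y: members go to different blocks, giving {D} and {J}.
Refine {I,L,P} on symbol x: members go to different blocks, giving {P} and {I} and {L}.
No further refinement is possible. Final partition (10 blocks): {N} | {D} | {P} | {K,W} | {X} | {Q} | {G} | {J} | {I} | {L}.
State K belongs to the block {K,W}, which has 2 states.

2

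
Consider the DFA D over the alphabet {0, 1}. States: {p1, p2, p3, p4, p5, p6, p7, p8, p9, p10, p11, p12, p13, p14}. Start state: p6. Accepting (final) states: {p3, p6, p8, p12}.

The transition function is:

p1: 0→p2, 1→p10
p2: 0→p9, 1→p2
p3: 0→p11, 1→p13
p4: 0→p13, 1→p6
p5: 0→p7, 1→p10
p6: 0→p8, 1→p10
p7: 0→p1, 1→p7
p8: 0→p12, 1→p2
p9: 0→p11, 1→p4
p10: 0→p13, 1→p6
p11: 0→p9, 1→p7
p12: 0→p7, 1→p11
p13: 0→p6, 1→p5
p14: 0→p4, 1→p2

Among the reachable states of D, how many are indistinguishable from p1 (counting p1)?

3

Reachable states from the start: {p1,p2,p4,p5,p6,p7,p8,p9,p10,p11,p12,p13}. Unreachable: {p3,p14} — drop them.
P0 = {p6,p8,p12} | {p1,p2,p4,p5,p7,p9,p10,p11,p13}.
Refine {p6,p8,p12} on symbol 0: members go to different blocks, giving {p6,p8} and {p12}.
Split {p6,p8} by δ(·,0) → {p6} and {p8}.
Split {p1,p2,p4,p5,p7,p9,p10,p11,p13} by δ(·,0) → {p1,p2,p4,p5,p7,p9,p10,p11} and {p13}.
Split {p1,p2,p4,p5,p7,p9,p10,p11} by δ(·,0) → {p1,p2,p5,p7,p9,p11} and {p4,p10}.
On input 1, block {p1,p2,p5,p7,p9,p11} splits into {p1,p5,p9} and {p2,p7,p11}.
No further refinement is possible. Final partition (7 blocks): {p6} | {p1,p5,p9} | {p12} | {p8} | {p13} | {p4,p10} | {p2,p7,p11}.
The equivalence class containing p1 is {p1,p5,p9}, of size 3.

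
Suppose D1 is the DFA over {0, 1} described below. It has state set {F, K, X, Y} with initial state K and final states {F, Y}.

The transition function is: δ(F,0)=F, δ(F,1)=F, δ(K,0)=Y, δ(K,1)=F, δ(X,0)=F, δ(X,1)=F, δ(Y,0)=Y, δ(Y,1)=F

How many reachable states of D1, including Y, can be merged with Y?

2

First remove the unreachable states {X}; 3 states remain.
Start with accepting vs non-accepting: {F,Y} | {K}.
Stable partition: {F,Y} | {K} — 2 equivalence classes.
The equivalence class containing Y is {F,Y}, of size 2.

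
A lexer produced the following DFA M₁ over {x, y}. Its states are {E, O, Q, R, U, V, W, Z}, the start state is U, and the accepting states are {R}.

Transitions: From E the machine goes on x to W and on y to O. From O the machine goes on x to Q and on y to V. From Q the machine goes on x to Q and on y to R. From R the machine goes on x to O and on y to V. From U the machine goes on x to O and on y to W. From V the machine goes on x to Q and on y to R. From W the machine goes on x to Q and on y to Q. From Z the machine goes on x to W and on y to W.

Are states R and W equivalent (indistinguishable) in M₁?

First remove the unreachable states {E,Z}; 6 states remain.
Initial partition by acceptance: {R} | {O,Q,U,V,W}.
Refine {O,Q,U,V,W} on symbol y: members go to different blocks, giving {O,U,W} and {Q,V}.
On input x, block {O,U,W} splits into {O,W} and {U}.
The partition is now stable with 4 blocks: {R} | {O,W} | {Q,V} | {U}.
R and W end up in different blocks, so they are distinguishable. For instance, the string 'ε' is accepted from only R.

No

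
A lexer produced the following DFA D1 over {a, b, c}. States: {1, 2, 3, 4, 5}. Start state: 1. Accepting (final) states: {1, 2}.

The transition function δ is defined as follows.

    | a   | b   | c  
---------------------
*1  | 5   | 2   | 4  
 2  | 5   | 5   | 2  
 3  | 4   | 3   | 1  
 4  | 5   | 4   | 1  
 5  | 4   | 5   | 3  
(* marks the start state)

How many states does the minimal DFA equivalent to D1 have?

All states are reachable from the start state.
P0 = {1,2} | {3,4,5}.
On input b, block {1,2} splits into {1} and {2}.
On input c, block {3,4,5} splits into {3,4} and {5}.
On input a, block {3,4} splits into {3} and {4}.
Stable partition: {1} | {3} | {2} | {5} | {4} — 5 equivalence classes.

5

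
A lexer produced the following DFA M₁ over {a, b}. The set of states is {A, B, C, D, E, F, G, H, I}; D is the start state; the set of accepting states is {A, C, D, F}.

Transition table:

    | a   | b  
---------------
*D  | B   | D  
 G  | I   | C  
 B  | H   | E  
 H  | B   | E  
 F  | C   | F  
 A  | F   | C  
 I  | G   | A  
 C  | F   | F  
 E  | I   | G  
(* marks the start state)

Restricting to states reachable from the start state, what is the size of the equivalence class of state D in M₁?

Every state is reachable, so we keep all 9.
Initial partition by acceptance: {A,C,D,F} | {B,E,G,H,I}.
Refine {A,C,D,F} on symbol a: members go to different blocks, giving {A,C,F} and {D}.
Split {B,E,G,H,I} by δ(·,b) → {B,E,H} and {G,I}.
Refine {B,E,H} on symbol a: members go to different blocks, giving {B,H} and {E}.
The partition is now stable with 5 blocks: {A,C,F} | {B,H} | {D} | {G,I} | {E}.
The equivalence class containing D is {D}, of size 1.

1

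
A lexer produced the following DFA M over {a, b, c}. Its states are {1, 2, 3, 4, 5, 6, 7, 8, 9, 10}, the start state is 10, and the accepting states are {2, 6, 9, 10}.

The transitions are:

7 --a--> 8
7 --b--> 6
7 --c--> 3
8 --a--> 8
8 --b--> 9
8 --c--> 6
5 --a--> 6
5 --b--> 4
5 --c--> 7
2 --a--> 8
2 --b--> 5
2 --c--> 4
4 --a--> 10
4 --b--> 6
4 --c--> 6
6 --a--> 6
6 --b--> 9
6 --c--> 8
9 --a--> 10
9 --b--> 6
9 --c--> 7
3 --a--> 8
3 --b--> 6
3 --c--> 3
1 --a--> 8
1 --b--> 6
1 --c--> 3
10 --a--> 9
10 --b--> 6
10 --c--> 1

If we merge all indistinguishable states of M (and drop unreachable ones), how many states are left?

First remove the unreachable states {2,4,5}; 7 states remain.
P0 = {6,9,10} | {1,3,7,8}.
Refine {1,3,7,8} on symbol c: members go to different blocks, giving {1,3,7} and {8}.
Split {6,9,10} by δ(·,c) → {9,10} and {6}.
Stable partition: {9,10} | {1,3,7} | {8} | {6} — 4 equivalence classes.

4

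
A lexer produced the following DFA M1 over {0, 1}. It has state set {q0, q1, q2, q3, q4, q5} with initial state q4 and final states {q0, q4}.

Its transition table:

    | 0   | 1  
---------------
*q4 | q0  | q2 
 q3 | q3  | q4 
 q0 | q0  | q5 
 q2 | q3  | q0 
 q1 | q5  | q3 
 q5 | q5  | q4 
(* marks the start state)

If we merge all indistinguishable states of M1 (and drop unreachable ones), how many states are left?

2

States {q1} cannot be reached from the start state, so discard them.
Start with accepting vs non-accepting: {q0,q4} | {q2,q3,q5}.
Stable partition: {q0,q4} | {q2,q3,q5} — 2 equivalence classes.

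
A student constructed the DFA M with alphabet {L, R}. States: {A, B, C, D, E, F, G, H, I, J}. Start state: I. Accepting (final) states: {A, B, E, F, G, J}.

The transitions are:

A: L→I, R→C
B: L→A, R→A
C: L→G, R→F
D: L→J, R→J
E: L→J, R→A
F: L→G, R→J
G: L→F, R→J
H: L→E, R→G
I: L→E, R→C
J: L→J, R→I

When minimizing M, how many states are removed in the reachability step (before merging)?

3

No path from I leads to B, D, H; the other 7 states are all reachable.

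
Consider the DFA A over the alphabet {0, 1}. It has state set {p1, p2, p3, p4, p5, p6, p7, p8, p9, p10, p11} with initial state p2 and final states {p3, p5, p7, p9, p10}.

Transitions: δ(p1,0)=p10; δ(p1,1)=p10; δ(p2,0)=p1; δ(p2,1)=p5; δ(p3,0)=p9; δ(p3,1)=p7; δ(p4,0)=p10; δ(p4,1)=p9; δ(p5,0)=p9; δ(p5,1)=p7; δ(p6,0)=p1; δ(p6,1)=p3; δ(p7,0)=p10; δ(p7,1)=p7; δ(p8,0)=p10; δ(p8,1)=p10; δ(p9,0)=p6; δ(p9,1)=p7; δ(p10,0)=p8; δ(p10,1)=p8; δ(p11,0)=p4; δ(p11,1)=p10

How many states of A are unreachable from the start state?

2

Starting at p2 and following transitions, the reachable set is {p1, p2, p3, p5, p6, p7, p8, p9, p10}. That leaves p4, p11 unreachable — 2 in total.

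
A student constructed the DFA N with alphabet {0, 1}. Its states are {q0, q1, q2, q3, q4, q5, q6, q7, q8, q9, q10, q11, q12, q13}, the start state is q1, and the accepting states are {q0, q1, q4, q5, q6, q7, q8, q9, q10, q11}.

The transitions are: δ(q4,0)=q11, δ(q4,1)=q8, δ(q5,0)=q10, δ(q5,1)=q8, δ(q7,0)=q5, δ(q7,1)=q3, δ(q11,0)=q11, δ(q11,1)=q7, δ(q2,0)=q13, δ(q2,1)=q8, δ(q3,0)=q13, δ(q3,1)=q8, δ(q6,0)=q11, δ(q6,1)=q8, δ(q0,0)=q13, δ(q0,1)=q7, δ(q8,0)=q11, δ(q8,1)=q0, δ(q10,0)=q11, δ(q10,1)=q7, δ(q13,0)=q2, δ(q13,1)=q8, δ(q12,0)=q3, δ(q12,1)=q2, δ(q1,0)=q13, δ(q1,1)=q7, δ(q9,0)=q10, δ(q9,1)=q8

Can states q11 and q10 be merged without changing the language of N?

Yes

States {q4,q6,q9,q12} cannot be reached from the start state, so discard them.
Start with accepting vs non-accepting: {q0,q1,q5,q7,q8,q10,q11} | {q2,q3,q13}.
Split {q0,q1,q5,q7,q8,q10,q11} by δ(·,0) → {q5,q7,q8,q10,q11} and {q0,q1}.
On input 1, block {q5,q7,q8,q10,q11} splits into {q5,q10,q11} and {q7} and {q8}.
Split {q5,q10,q11} by δ(·,1) → {q10,q11} and {q5}.
The partition is now stable with 6 blocks: {q10,q11} | {q2,q3,q13} | {q0,q1} | {q7} | {q8} | {q5}.
q11 and q10 lie in the same block of the stable partition, so they are equivalent — no string distinguishes them.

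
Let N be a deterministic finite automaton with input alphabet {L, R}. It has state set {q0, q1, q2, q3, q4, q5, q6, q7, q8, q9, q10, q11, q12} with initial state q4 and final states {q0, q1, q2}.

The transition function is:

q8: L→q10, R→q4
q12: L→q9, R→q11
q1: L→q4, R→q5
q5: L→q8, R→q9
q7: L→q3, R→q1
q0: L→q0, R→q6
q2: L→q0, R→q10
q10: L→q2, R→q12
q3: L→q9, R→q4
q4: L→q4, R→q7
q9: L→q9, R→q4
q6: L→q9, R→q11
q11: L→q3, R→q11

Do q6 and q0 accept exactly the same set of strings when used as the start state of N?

Initial partition by acceptance: {q0,q1,q2} | {q3,q4,q5,q6,q7,q8,q9,q10,q11,q12}.
On input L, block {q0,q1,q2} splits into {q0,q2} and {q1}.
Split {q3,q4,q5,q6,q7,q8,q9,q10,q11,q12} by δ(·,L) → {q3,q4,q5,q6,q7,q8,q9,q11,q12} and {q10}.
On input R, block {q0,q2} splits into {q0} and {q2}.
Refine {q3,q4,q5,q6,q7,q8,q9,q11,q12} on symbol L: members go to different blocks, giving {q3,q4,q5,q6,q7,q9,q11,q12} and {q8}.
Refine {q3,q4,q5,q6,q7,q9,q11,q12} on symbol L: members go to different blocks, giving {q3,q4,q6,q7,q9,q11,q12} and {q5}.
Split {q3,q4,q6,q7,q9,q11,q12} by δ(·,R) → {q3,q4,q6,q9,q11,q12} and {q7}.
On input R, block {q3,q4,q6,q9,q11,q12} splits into {q3,q6,q9,q11,q12} and {q4}.
Refine {q3,q6,q9,q11,q12} on symbol R: members go to different blocks, giving {q6,q11,q12} and {q3,q9}.
Stable partition: {q0} | {q6,q11,q12} | {q1} | {q10} | {q2} | {q8} | {q5} | {q7} | {q4} | {q3,q9} — 10 equivalence classes.
q6 and q0 end up in different blocks, so they are distinguishable. For instance, the string 'ε' is accepted from only q0.

No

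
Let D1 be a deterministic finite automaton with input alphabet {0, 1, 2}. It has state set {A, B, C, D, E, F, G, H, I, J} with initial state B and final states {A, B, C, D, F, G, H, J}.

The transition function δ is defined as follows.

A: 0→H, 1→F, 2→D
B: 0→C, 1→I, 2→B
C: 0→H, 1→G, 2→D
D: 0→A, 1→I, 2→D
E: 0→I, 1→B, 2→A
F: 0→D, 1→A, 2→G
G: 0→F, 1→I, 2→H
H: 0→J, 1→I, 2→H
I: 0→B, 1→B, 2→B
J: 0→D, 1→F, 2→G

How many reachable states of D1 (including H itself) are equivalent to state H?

States {E} cannot be reached from the start state, so discard them.
Initial partition by acceptance: {A,B,C,D,F,G,H,J} | {I}.
On input 1, block {A,B,C,D,F,G,H,J} splits into {A,C,F,J} and {B,D,G,H}.
Refine {A,C,F,J} on symbol 1: members go to different blocks, giving {A,F,J} and {C}.
Split {B,D,G,H} by δ(·,0) → {D,G,H} and {B}.
The partition is now stable with 5 blocks: {A,F,J} | {I} | {D,G,H} | {C} | {B}.
State H belongs to the block {D,G,H}, which has 3 states.

3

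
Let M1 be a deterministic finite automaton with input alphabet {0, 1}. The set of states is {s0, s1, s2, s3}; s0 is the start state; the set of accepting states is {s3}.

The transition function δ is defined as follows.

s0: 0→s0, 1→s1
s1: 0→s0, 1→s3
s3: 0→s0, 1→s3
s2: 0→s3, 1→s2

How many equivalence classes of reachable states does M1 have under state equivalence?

States {s2} cannot be reached from the start state, so discard them.
P0 = {s3} | {s0,s1}.
Refine {s0,s1} on symbol 1: members go to different blocks, giving {s0} and {s1}.
Stable partition: {s3} | {s0} | {s1} — 3 equivalence classes.

3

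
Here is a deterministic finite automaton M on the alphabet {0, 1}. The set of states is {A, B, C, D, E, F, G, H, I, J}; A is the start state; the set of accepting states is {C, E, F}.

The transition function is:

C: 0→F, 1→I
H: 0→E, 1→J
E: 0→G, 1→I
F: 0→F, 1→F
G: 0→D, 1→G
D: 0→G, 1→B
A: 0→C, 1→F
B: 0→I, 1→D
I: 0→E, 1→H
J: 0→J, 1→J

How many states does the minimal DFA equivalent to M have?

10

Initial partition by acceptance: {C,E,F} | {A,B,D,G,H,I,J}.
Refine {C,E,F} on symbol 0: members go to different blocks, giving {C,F} and {E}.
Split {C,F} by δ(·,1) → {C} and {F}.
Split {A,B,D,G,H,I,J} by δ(·,0) → {B,D,G,J} and {H,I} and {A}.
On input 0, block {B,D,G,J} splits into {D,G,J} and {B}.
Split {D,G,J} by δ(·,1) → {G,J} and {D}.
Split {G,J} by δ(·,0) → {G} and {J}.
On input 1, block {H,I} splits into {H} and {I}.
The partition is now stable with 10 blocks: {C} | {G} | {E} | {F} | {H} | {A} | {B} | {D} | {J} | {I}.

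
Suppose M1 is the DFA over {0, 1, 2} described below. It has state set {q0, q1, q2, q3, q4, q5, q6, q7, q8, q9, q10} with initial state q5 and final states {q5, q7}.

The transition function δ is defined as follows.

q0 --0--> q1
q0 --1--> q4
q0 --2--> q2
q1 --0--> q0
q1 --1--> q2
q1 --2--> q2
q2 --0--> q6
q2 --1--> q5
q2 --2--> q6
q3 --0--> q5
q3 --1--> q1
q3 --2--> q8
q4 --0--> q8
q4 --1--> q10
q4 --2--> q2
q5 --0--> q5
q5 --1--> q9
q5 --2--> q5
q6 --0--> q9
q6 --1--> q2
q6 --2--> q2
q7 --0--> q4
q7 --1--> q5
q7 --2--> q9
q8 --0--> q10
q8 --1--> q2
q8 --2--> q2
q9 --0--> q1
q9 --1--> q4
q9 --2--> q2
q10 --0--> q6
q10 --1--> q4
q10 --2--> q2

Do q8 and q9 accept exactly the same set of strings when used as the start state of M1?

No

First remove the unreachable states {q3,q7}; 9 states remain.
P0 = {q5} | {q0,q1,q2,q4,q6,q8,q9,q10}.
Split {q0,q1,q2,q4,q6,q8,q9,q10} by δ(·,1) → {q0,q1,q4,q6,q8,q9,q10} and {q2}.
Refine {q0,q1,q4,q6,q8,q9,q10} on symbol 1: members go to different blocks, giving {q0,q4,q9,q10} and {q1,q6,q8}.
Stable partition: {q5} | {q0,q4,q9,q10} | {q2} | {q1,q6,q8} — 4 equivalence classes.
q8 and q9 end up in different blocks, so they are distinguishable. For instance, the string '11' is accepted from only q8.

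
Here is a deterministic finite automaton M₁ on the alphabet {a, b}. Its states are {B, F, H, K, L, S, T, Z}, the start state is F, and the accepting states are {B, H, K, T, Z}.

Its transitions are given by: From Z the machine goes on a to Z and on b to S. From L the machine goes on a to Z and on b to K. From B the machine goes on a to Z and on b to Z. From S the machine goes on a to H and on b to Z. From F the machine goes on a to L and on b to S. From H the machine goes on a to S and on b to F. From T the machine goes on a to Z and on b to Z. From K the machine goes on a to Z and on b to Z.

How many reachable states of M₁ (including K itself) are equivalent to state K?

1

First remove the unreachable states {B,T}; 6 states remain.
Start with accepting vs non-accepting: {H,K,Z} | {F,L,S}.
Refine {H,K,Z} on symbol a: members go to different blocks, giving {K,Z} and {H}.
On input b, block {K,Z} splits into {K} and {Z}.
Refine {F,L,S} on symbol a: members go to different blocks, giving {L} and {F} and {S}.
The partition is now stable with 6 blocks: {K} | {L} | {H} | {Z} | {F} | {S}.
The equivalence class containing K is {K}, of size 1.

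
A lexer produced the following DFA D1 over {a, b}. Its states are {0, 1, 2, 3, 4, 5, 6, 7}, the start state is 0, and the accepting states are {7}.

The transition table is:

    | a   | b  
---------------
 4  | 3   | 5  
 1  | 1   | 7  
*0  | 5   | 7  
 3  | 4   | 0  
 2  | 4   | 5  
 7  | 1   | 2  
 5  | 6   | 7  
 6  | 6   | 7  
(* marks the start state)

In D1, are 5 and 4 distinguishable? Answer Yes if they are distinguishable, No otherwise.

P0 = {7} | {0,1,2,3,4,5,6}.
Split {0,1,2,3,4,5,6} by δ(·,b) → {0,1,5,6} and {2,3,4}.
Stable partition: {7} | {0,1,5,6} | {2,3,4} — 3 equivalence classes.
5 and 4 end up in different blocks, so they are distinguishable. For instance, the string 'b' is accepted from only 5.

Yes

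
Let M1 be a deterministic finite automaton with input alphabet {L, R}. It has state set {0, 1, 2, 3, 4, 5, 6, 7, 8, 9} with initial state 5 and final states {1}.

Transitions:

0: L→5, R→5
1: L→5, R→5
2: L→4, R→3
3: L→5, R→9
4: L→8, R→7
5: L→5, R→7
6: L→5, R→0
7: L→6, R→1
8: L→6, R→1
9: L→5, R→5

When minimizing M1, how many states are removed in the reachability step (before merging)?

5

BFS from 5 reaches {0, 1, 5, 6, 7}; the 5 state(s) 2, 3, 4, 8, 9 are never visited.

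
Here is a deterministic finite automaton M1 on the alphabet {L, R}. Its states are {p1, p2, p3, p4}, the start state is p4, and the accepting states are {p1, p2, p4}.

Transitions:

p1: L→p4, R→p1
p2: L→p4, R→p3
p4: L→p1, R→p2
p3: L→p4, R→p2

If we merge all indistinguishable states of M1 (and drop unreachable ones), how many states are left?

4

P0 = {p1,p2,p4} | {p3}.
On input R, block {p1,p2,p4} splits into {p1,p4} and {p2}.
Refine {p1,p4} on symbol R: members go to different blocks, giving {p1} and {p4}.
Stable partition: {p1} | {p3} | {p2} | {p4} — 4 equivalence classes.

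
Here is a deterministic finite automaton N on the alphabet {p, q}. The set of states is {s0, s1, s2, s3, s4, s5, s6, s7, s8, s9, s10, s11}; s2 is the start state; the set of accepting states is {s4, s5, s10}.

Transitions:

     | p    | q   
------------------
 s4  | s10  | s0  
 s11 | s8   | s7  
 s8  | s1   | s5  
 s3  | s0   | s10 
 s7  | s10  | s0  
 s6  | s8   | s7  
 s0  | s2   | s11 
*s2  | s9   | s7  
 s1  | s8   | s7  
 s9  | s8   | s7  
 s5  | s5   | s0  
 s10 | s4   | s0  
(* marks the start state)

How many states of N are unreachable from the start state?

Starting at s2 and following transitions, the reachable set is {s0, s1, s2, s4, s5, s7, s8, s9, s10, s11}. That leaves s3, s6 unreachable — 2 in total.

2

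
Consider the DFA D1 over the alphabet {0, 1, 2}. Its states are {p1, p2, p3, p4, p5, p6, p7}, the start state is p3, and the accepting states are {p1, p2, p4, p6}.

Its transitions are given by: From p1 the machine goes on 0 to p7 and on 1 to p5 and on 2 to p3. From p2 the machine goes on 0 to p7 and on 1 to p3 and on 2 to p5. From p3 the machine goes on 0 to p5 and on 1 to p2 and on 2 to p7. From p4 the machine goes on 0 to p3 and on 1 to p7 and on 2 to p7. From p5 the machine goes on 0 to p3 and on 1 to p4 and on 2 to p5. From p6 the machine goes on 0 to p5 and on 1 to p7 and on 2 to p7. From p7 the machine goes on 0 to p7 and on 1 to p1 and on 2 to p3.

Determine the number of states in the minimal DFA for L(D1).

2

Reachable states from the start: {p1,p2,p3,p4,p5,p7}. Unreachable: {p6} — drop them.
Initial partition by acceptance: {p1,p2,p4} | {p3,p5,p7}.
Stable partition: {p1,p2,p4} | {p3,p5,p7} — 2 equivalence classes.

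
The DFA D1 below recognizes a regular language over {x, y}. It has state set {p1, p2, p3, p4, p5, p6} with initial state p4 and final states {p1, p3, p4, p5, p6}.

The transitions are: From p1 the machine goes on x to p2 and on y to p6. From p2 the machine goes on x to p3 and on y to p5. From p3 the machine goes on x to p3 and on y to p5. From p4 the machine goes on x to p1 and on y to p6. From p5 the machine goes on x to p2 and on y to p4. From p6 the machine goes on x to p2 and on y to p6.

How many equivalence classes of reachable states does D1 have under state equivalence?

All states are reachable from the start state.
P0 = {p1,p3,p4,p5,p6} | {p2}.
Split {p1,p3,p4,p5,p6} by δ(·,x) → {p1,p5,p6} and {p3,p4}.
Split {p1,p5,p6} by δ(·,y) → {p1,p6} and {p5}.
On input x, block {p3,p4} splits into {p3} and {p4}.
No further refinement is possible. Final partition (5 blocks): {p1,p6} | {p2} | {p3} | {p5} | {p4}.

5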